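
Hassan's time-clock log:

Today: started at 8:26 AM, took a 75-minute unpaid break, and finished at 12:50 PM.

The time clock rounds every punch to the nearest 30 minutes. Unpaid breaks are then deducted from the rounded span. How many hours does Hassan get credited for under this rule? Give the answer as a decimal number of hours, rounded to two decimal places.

3.25 hours

Today: in 8:26 AM→8:30 AM, out 12:50 PM→1:00 PM; 4 h 30 min − 75 min = 3 h 15 min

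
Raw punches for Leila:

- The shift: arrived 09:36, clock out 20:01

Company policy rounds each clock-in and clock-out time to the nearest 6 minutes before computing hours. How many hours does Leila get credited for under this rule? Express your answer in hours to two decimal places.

The shift: in 09:36→09:36, out 20:01→20:00; 10 h 24 min

10.40 hours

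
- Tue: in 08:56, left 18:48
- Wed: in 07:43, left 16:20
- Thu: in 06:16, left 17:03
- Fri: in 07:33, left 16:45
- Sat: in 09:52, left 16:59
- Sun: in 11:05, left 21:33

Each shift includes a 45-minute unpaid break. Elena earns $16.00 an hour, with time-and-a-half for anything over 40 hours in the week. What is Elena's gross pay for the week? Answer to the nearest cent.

Tue: 08:56–18:48 = 9 h 52 min; less 45 min break → 9 h 7 min
Wed: 07:43–16:20 = 8 h 37 min; less 45 min break → 7 h 52 min
Thu: 06:16–17:03 = 10 h 47 min; less 45 min break → 10 h 2 min
Fri: 07:33–16:45 = 9 h 12 min; less 45 min break → 8 h 27 min
Sat: 09:52–16:59 = 7 h 7 min; less 45 min break → 6 h 22 min
Sun: 11:05–21:33 = 10 h 28 min; less 45 min break → 9 h 43 min
Total worked: 51 h 33 min = 3093 min.
Regular 40 h 0 min = 2400 min at $16.00/h; overtime 11 h 33 min = 693 min at $24.00/h.
Pay = (2400 × $16.00 + 693 × $24.00) ÷ 60 = $917.20.

$917.20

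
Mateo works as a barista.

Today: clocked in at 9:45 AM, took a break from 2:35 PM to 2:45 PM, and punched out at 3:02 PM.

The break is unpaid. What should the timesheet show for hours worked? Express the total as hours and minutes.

5 h 7 min

Today: 9:45 AM–3:02 PM = 5 h 17 min; less 10 min break → 5 h 7 min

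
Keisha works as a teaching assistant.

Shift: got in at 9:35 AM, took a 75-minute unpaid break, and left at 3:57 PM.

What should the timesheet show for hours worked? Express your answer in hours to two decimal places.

5.12 hours

Shift: 9:35 AM–3:57 PM = 6 h 22 min; less 75 min break → 5 h 7 min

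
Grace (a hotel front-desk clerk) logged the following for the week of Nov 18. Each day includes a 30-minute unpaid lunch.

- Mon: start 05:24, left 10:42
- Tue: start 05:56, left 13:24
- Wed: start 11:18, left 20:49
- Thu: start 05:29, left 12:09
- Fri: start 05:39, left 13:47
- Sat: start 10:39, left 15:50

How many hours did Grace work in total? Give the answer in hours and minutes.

Mon: 05:24–10:42 = 5 h 18 min; less 30 min break → 4 h 48 min
Tue: 05:56–13:24 = 7 h 28 min; less 30 min break → 6 h 58 min
Wed: 11:18–20:49 = 9 h 31 min; less 30 min break → 9 h 1 min
Thu: 05:29–12:09 = 6 h 40 min; less 30 min break → 6 h 10 min
Fri: 05:39–13:47 = 8 h 8 min; less 30 min break → 7 h 38 min
Sat: 10:39–15:50 = 5 h 11 min; less 30 min break → 4 h 41 min
Total: 4 h 48 min + 6 h 58 min + 9 h 1 min + 6 h 10 min + 7 h 38 min + 4 h 41 min = 39 h 16 min.

39 h 16 min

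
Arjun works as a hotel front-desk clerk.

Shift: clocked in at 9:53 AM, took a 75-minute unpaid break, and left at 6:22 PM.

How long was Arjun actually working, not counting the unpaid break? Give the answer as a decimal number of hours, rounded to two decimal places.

Shift: 9:53 AM–6:22 PM = 8 h 29 min; less 75 min break → 7 h 14 min

7.23 hours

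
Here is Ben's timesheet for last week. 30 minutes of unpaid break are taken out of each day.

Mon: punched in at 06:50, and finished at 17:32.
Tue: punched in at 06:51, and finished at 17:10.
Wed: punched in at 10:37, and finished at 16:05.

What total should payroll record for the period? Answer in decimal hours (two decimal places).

24.98 hours

Mon: 06:50–17:32 = 10 h 42 min; less 30 min break → 10 h 12 min
Tue: 06:51–17:10 = 10 h 19 min; less 30 min break → 9 h 49 min
Wed: 10:37–16:05 = 5 h 28 min; less 30 min break → 4 h 58 min
Total: 10 h 12 min + 9 h 49 min + 4 h 58 min = 24 h 59 min.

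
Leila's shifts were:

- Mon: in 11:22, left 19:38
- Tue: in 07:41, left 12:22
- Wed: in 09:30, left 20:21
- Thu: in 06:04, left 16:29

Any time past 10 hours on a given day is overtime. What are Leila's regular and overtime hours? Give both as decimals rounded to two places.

Regular 32.95 hours, overtime 1.27 hours

Mon: 11:22–19:38 = 8 h 16 min
Tue: 07:41–12:22 = 4 h 41 min
Wed: 09:30–20:21 = 10 h 51 min
Thu: 06:04–16:29 = 10 h 25 min
Mon reg 8 h 16 min / OT 0 h 0 min; Tue reg 4 h 41 min / OT 0 h 0 min; Wed reg 10 h 0 min / OT 0 h 51 min; Thu reg 10 h 0 min / OT 0 h 25 min.
Totals: regular 32 h 57 min, overtime 1 h 16 min.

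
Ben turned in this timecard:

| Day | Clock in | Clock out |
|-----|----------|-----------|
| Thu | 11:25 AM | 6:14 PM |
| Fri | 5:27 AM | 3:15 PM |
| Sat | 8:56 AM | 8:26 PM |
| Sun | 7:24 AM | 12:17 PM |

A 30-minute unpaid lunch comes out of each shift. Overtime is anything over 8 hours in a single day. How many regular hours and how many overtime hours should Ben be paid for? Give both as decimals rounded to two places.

Regular 26.70 hours, overtime 4.30 hours

Thu: 11:25 AM–6:14 PM = 6 h 49 min; less 30 min break → 6 h 19 min
Fri: 5:27 AM–3:15 PM = 9 h 48 min; less 30 min break → 9 h 18 min
Sat: 8:56 AM–8:26 PM = 11 h 30 min; less 30 min break → 11 h 0 min
Sun: 7:24 AM–12:17 PM = 4 h 53 min; less 30 min break → 4 h 23 min
Thu reg 6 h 19 min / OT 0 h 0 min; Fri reg 8 h 0 min / OT 1 h 18 min; Sat reg 8 h 0 min / OT 3 h 0 min; Sun reg 4 h 23 min / OT 0 h 0 min.
Totals: regular 26 h 42 min, overtime 4 h 18 min.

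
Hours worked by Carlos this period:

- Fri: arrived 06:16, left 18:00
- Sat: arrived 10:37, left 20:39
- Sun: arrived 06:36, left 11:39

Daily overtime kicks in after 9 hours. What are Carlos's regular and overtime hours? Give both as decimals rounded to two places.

Regular 23.05 hours, overtime 3.77 hours

Fri: 06:16–18:00 = 11 h 44 min
Sat: 10:37–20:39 = 10 h 2 min
Sun: 06:36–11:39 = 5 h 3 min
Fri reg 9 h 0 min / OT 2 h 44 min; Sat reg 9 h 0 min / OT 1 h 2 min; Sun reg 5 h 3 min / OT 0 h 0 min.
Totals: regular 23 h 3 min, overtime 3 h 46 min.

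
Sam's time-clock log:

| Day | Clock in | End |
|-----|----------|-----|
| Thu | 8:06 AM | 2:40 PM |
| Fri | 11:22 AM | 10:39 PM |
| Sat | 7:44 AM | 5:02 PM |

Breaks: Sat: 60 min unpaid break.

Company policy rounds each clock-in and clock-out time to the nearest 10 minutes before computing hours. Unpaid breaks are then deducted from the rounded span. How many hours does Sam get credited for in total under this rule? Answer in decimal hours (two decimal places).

26.17 hours

Thu: in 8:06 AM→8:10 AM, out 2:40 PM→2:40 PM; 6 h 30 min
Fri: in 11:22 AM→11:20 AM, out 10:39 PM→10:40 PM; 11 h 20 min
Sat: in 7:44 AM→7:40 AM, out 5:02 PM→5:00 PM; 9 h 20 min − 60 min = 8 h 20 min
Total credited: 26 h 10 min.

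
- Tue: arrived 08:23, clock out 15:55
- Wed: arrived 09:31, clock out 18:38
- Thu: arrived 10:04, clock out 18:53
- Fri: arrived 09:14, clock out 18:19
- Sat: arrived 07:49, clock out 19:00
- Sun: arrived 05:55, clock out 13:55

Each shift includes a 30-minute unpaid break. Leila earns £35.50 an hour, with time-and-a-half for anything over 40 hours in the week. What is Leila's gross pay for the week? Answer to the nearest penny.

£1991.55

Tue: 08:23–15:55 = 7 h 32 min; less 30 min break → 7 h 2 min
Wed: 09:31–18:38 = 9 h 7 min; less 30 min break → 8 h 37 min
Thu: 10:04–18:53 = 8 h 49 min; less 30 min break → 8 h 19 min
Fri: 09:14–18:19 = 9 h 5 min; less 30 min break → 8 h 35 min
Sat: 07:49–19:00 = 11 h 11 min; less 30 min break → 10 h 41 min
Sun: 05:55–13:55 = 8 h 0 min; less 30 min break → 7 h 30 min
Total worked: 50 h 44 min = 3044 min.
Regular 40 h 0 min = 2400 min at £35.50/h; overtime 10 h 44 min = 644 min at £53.25/h.
Pay = (2400 × £35.50 + 644 × £53.25) ÷ 60 = £1991.55.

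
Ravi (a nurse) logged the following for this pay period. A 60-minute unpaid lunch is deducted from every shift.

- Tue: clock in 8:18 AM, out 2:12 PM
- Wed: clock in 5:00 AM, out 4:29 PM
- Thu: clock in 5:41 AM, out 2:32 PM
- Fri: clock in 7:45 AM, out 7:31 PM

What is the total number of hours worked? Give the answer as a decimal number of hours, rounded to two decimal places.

Tue: 8:18 AM–2:12 PM = 5 h 54 min; less 60 min break → 4 h 54 min
Wed: 5:00 AM–4:29 PM = 11 h 29 min; less 60 min break → 10 h 29 min
Thu: 5:41 AM–2:32 PM = 8 h 51 min; less 60 min break → 7 h 51 min
Fri: 7:45 AM–7:31 PM = 11 h 46 min; less 60 min break → 10 h 46 min
Total: 4 h 54 min + 10 h 29 min + 7 h 51 min + 10 h 46 min = 34 h 0 min.

34.00 hours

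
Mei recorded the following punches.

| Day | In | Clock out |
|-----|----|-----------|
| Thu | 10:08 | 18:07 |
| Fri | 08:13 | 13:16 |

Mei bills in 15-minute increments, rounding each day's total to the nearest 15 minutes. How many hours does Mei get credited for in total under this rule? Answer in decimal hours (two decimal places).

Thu: 10:08–18:07 = 7 h 59 min → rounds to 8 h 0 min
Fri: 08:13–13:16 = 5 h 3 min → rounds to 5 h 0 min
Total credited: 13 h 0 min.

13.00 hours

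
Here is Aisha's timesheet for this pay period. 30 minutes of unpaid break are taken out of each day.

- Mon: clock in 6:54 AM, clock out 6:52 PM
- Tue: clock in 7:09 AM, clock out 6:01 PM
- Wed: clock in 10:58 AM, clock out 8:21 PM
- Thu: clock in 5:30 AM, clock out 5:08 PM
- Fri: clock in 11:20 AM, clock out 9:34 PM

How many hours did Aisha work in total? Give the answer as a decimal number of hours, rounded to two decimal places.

51.58 hours

Mon: 6:54 AM–6:52 PM = 11 h 58 min; less 30 min break → 11 h 28 min
Tue: 7:09 AM–6:01 PM = 10 h 52 min; less 30 min break → 10 h 22 min
Wed: 10:58 AM–8:21 PM = 9 h 23 min; less 30 min break → 8 h 53 min
Thu: 5:30 AM–5:08 PM = 11 h 38 min; less 30 min break → 11 h 8 min
Fri: 11:20 AM–9:34 PM = 10 h 14 min; less 30 min break → 9 h 44 min
Total: 11 h 28 min + 10 h 22 min + 8 h 53 min + 11 h 8 min + 9 h 44 min = 51 h 35 min.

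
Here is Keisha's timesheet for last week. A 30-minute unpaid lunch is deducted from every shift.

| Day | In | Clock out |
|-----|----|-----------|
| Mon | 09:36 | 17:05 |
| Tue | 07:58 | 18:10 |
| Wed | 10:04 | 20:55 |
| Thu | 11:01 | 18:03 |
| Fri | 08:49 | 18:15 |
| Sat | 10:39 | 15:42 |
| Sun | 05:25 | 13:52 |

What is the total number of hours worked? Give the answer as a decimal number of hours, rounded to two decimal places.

55.00 hours

Mon: 09:36–17:05 = 7 h 29 min; less 30 min break → 6 h 59 min
Tue: 07:58–18:10 = 10 h 12 min; less 30 min break → 9 h 42 min
Wed: 10:04–20:55 = 10 h 51 min; less 30 min break → 10 h 21 min
Thu: 11:01–18:03 = 7 h 2 min; less 30 min break → 6 h 32 min
Fri: 08:49–18:15 = 9 h 26 min; less 30 min break → 8 h 56 min
Sat: 10:39–15:42 = 5 h 3 min; less 30 min break → 4 h 33 min
Sun: 05:25–13:52 = 8 h 27 min; less 30 min break → 7 h 57 min
Total: 6 h 59 min + 9 h 42 min + 10 h 21 min + 6 h 32 min + 8 h 56 min + 4 h 33 min + 7 h 57 min = 55 h 0 min.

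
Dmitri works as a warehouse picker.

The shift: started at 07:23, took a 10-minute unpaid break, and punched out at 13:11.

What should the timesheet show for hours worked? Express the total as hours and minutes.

The shift: 07:23–13:11 = 5 h 48 min; less 10 min break → 5 h 38 min

5 h 38 min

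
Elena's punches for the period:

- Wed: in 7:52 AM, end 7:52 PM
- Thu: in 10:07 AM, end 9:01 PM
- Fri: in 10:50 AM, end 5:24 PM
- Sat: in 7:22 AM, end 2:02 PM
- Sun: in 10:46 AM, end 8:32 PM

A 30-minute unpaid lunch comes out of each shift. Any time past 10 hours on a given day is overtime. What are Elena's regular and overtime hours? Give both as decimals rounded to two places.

Wed: 7:52 AM–7:52 PM = 12 h 0 min; less 30 min break → 11 h 30 min
Thu: 10:07 AM–9:01 PM = 10 h 54 min; less 30 min break → 10 h 24 min
Fri: 10:50 AM–5:24 PM = 6 h 34 min; less 30 min break → 6 h 4 min
Sat: 7:22 AM–2:02 PM = 6 h 40 min; less 30 min break → 6 h 10 min
Sun: 10:46 AM–8:32 PM = 9 h 46 min; less 30 min break → 9 h 16 min
Wed reg 10 h 0 min / OT 1 h 30 min; Thu reg 10 h 0 min / OT 0 h 24 min; Fri reg 6 h 4 min / OT 0 h 0 min; Sat reg 6 h 10 min / OT 0 h 0 min; Sun reg 9 h 16 min / OT 0 h 0 min.
Totals: regular 41 h 30 min, overtime 1 h 54 min.

Regular 41.50 hours, overtime 1.90 hours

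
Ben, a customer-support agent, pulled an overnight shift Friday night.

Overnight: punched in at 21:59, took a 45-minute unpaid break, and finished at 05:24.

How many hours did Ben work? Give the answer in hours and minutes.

6 h 40 min

Overnight: 21:59 → midnight = 2 h 1 min; midnight → 05:24 = 5 h 24 min; span 7 h 25 min; less 45 min break → 6 h 40 min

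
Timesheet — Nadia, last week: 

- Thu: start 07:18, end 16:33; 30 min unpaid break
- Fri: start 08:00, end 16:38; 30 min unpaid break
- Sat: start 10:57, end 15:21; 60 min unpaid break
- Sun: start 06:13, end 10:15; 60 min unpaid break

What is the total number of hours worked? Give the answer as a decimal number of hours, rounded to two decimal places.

Thu: 07:18–16:33 = 9 h 15 min; less 30 min break → 8 h 45 min
Fri: 08:00–16:38 = 8 h 38 min; less 30 min break → 8 h 8 min
Sat: 10:57–15:21 = 4 h 24 min; less 60 min break → 3 h 24 min
Sun: 06:13–10:15 = 4 h 2 min; less 60 min break → 3 h 2 min
Total: 8 h 45 min + 8 h 8 min + 3 h 24 min + 3 h 2 min = 23 h 19 min.

23.32 hours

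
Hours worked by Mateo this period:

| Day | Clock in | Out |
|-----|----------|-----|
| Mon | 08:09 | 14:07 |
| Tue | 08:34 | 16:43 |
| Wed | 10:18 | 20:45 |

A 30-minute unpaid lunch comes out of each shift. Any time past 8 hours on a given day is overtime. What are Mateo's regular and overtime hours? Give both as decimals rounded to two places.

Regular 21.12 hours, overtime 1.95 hours

Mon: 08:09–14:07 = 5 h 58 min; less 30 min break → 5 h 28 min
Tue: 08:34–16:43 = 8 h 9 min; less 30 min break → 7 h 39 min
Wed: 10:18–20:45 = 10 h 27 min; less 30 min break → 9 h 57 min
Mon reg 5 h 28 min / OT 0 h 0 min; Tue reg 7 h 39 min / OT 0 h 0 min; Wed reg 8 h 0 min / OT 1 h 57 min.
Totals: regular 21 h 7 min, overtime 1 h 57 min.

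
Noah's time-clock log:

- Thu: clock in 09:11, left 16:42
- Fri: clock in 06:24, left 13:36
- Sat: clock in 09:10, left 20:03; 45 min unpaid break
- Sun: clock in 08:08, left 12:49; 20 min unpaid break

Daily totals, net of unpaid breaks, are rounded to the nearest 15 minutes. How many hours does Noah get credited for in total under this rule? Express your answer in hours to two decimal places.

29.25 hours

Thu: 09:11–16:42 = 7 h 31 min → rounds to 7 h 30 min
Fri: 06:24–13:36 = 7 h 12 min → rounds to 7 h 15 min
Sat: 09:10–20:03 = 10 h 53 min − 45 min = 10 h 8 min → rounds to 10 h 15 min
Sun: 08:08–12:49 = 4 h 41 min − 20 min = 4 h 21 min → rounds to 4 h 15 min
Total credited: 29 h 15 min.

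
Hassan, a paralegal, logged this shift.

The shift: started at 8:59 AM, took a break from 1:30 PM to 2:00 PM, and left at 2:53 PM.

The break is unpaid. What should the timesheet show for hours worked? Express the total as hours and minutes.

The shift: 8:59 AM–2:53 PM = 5 h 54 min; less 30 min break → 5 h 24 min

5 h 24 min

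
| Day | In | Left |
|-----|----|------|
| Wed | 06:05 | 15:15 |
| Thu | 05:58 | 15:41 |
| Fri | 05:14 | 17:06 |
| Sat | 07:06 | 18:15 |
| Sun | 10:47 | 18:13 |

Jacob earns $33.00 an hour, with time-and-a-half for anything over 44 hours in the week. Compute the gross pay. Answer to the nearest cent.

Wed: 06:05–15:15 = 9 h 10 min
Thu: 05:58–15:41 = 9 h 43 min
Fri: 05:14–17:06 = 11 h 52 min
Sat: 07:06–18:15 = 11 h 9 min
Sun: 10:47–18:13 = 7 h 26 min
Total worked: 49 h 20 min = 2960 min.
Regular 44 h 0 min = 2640 min at $33.00/h; overtime 5 h 20 min = 320 min at $49.50/h.
Pay = (2640 × $33.00 + 320 × $49.50) ÷ 60 = $1716.00.

$1716.00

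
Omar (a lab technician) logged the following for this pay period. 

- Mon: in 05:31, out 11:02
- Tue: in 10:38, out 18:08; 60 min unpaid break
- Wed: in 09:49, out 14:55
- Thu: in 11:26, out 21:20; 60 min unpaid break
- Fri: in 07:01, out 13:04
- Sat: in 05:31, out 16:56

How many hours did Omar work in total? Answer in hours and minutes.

43 h 29 min

Mon: 05:31–11:02 = 5 h 31 min
Tue: 10:38–18:08 = 7 h 30 min; less 60 min break → 6 h 30 min
Wed: 09:49–14:55 = 5 h 6 min
Thu: 11:26–21:20 = 9 h 54 min; less 60 min break → 8 h 54 min
Fri: 07:01–13:04 = 6 h 3 min
Sat: 05:31–16:56 = 11 h 25 min
Total: 5 h 31 min + 6 h 30 min + 5 h 6 min + 8 h 54 min + 6 h 3 min + 11 h 25 min = 43 h 29 min.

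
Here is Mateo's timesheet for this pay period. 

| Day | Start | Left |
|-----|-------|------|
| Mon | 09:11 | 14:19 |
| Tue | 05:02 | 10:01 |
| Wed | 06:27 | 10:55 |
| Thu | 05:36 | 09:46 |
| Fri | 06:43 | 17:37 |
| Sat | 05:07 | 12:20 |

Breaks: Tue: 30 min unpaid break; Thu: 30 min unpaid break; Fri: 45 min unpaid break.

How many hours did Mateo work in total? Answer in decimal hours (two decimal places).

Mon: 09:11–14:19 = 5 h 8 min
Tue: 05:02–10:01 = 4 h 59 min; less 30 min break → 4 h 29 min
Wed: 06:27–10:55 = 4 h 28 min
Thu: 05:36–09:46 = 4 h 10 min; less 30 min break → 3 h 40 min
Fri: 06:43–17:37 = 10 h 54 min; less 45 min break → 10 h 9 min
Sat: 05:07–12:20 = 7 h 13 min
Total: 5 h 8 min + 4 h 29 min + 4 h 28 min + 3 h 40 min + 10 h 9 min + 7 h 13 min = 35 h 7 min.

35.12 hours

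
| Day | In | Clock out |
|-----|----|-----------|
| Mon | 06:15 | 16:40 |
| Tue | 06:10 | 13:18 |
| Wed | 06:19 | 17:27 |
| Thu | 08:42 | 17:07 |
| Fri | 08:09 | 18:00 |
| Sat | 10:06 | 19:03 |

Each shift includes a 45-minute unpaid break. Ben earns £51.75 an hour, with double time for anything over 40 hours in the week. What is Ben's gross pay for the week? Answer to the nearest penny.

£3249.90

Mon: 06:15–16:40 = 10 h 25 min; less 45 min break → 9 h 40 min
Tue: 06:10–13:18 = 7 h 8 min; less 45 min break → 6 h 23 min
Wed: 06:19–17:27 = 11 h 8 min; less 45 min break → 10 h 23 min
Thu: 08:42–17:07 = 8 h 25 min; less 45 min break → 7 h 40 min
Fri: 08:09–18:00 = 9 h 51 min; less 45 min break → 9 h 6 min
Sat: 10:06–19:03 = 8 h 57 min; less 45 min break → 8 h 12 min
Total worked: 51 h 24 min = 3084 min.
Regular 40 h 0 min = 2400 min at £51.75/h; overtime 11 h 24 min = 684 min at £103.50/h.
Pay = (2400 × £51.75 + 684 × £103.50) ÷ 60 = £3249.90.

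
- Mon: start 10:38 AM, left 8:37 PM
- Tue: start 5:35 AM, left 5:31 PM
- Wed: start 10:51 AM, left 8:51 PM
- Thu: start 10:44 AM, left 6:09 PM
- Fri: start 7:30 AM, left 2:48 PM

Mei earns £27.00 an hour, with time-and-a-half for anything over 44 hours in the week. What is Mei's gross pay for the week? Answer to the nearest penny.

Mon: 10:38 AM–8:37 PM = 9 h 59 min
Tue: 5:35 AM–5:31 PM = 11 h 56 min
Wed: 10:51 AM–8:51 PM = 10 h 0 min
Thu: 10:44 AM–6:09 PM = 7 h 25 min
Fri: 7:30 AM–2:48 PM = 7 h 18 min
Total worked: 46 h 38 min = 2798 min.
Regular 44 h 0 min = 2640 min at £27.00/h; overtime 2 h 38 min = 158 min at £40.50/h.
Pay = (2640 × £27.00 + 158 × £40.50) ÷ 60 = £1294.65.

£1294.65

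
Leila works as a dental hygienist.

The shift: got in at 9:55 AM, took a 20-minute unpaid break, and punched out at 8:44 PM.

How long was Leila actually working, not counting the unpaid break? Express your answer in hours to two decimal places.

10.48 hours

The shift: 9:55 AM–8:44 PM = 10 h 49 min; less 20 min break → 10 h 29 min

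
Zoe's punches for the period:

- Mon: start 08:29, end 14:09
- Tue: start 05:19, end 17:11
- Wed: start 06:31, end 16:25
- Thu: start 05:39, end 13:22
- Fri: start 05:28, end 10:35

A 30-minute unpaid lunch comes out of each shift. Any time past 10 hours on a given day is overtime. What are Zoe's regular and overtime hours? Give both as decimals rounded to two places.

Regular 36.40 hours, overtime 1.37 hours

Mon: 08:29–14:09 = 5 h 40 min; less 30 min break → 5 h 10 min
Tue: 05:19–17:11 = 11 h 52 min; less 30 min break → 11 h 22 min
Wed: 06:31–16:25 = 9 h 54 min; less 30 min break → 9 h 24 min
Thu: 05:39–13:22 = 7 h 43 min; less 30 min break → 7 h 13 min
Fri: 05:28–10:35 = 5 h 7 min; less 30 min break → 4 h 37 min
Mon reg 5 h 10 min / OT 0 h 0 min; Tue reg 10 h 0 min / OT 1 h 22 min; Wed reg 9 h 24 min / OT 0 h 0 min; Thu reg 7 h 13 min / OT 0 h 0 min; Fri reg 4 h 37 min / OT 0 h 0 min.
Totals: regular 36 h 24 min, overtime 1 h 22 min.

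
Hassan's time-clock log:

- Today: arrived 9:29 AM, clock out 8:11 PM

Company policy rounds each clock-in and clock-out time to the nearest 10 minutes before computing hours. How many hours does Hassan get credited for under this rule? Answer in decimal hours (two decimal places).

Today: in 9:29 AM→9:30 AM, out 8:11 PM→8:10 PM; 10 h 40 min

10.67 hours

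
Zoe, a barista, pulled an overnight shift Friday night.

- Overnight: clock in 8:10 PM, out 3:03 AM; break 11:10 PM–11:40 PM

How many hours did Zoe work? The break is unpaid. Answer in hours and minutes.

6 h 23 min

Overnight: 8:10 PM → midnight = 3 h 50 min; midnight → 3:03 AM = 3 h 3 min; span 6 h 53 min; less 30 min break → 6 h 23 min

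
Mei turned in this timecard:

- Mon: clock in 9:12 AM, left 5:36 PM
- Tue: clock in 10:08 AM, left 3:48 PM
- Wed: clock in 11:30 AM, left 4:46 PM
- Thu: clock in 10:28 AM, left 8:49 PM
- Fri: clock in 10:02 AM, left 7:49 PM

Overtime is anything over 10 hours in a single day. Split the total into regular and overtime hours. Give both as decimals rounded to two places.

Mon: 9:12 AM–5:36 PM = 8 h 24 min
Tue: 10:08 AM–3:48 PM = 5 h 40 min
Wed: 11:30 AM–4:46 PM = 5 h 16 min
Thu: 10:28 AM–8:49 PM = 10 h 21 min
Fri: 10:02 AM–7:49 PM = 9 h 47 min
Mon reg 8 h 24 min / OT 0 h 0 min; Tue reg 5 h 40 min / OT 0 h 0 min; Wed reg 5 h 16 min / OT 0 h 0 min; Thu reg 10 h 0 min / OT 0 h 21 min; Fri reg 9 h 47 min / OT 0 h 0 min.
Totals: regular 39 h 7 min, overtime 0 h 21 min.

Regular 39.12 hours, overtime 0.35 hours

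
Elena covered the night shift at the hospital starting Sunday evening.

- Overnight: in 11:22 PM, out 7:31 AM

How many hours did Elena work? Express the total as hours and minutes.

8 h 9 min

Overnight: 11:22 PM → midnight = 0 h 38 min; midnight → 7:31 AM = 7 h 31 min; span 8 h 9 min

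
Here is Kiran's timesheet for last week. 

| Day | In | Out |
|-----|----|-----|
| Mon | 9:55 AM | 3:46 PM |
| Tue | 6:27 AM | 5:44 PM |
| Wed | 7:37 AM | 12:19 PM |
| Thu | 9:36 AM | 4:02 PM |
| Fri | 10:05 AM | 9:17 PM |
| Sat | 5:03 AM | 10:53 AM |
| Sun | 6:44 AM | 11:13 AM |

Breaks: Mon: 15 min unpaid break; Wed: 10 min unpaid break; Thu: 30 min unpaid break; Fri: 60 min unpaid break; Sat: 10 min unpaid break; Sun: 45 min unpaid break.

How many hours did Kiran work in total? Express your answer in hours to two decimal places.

Mon: 9:55 AM–3:46 PM = 5 h 51 min; less 15 min break → 5 h 36 min
Tue: 6:27 AM–5:44 PM = 11 h 17 min
Wed: 7:37 AM–12:19 PM = 4 h 42 min; less 10 min break → 4 h 32 min
Thu: 9:36 AM–4:02 PM = 6 h 26 min; less 30 min break → 5 h 56 min
Fri: 10:05 AM–9:17 PM = 11 h 12 min; less 60 min break → 10 h 12 min
Sat: 5:03 AM–10:53 AM = 5 h 50 min; less 10 min break → 5 h 40 min
Sun: 6:44 AM–11:13 AM = 4 h 29 min; less 45 min break → 3 h 44 min
Total: 5 h 36 min + 11 h 17 min + 4 h 32 min + 5 h 56 min + 10 h 12 min + 5 h 40 min + 3 h 44 min = 46 h 57 min.

46.95 hours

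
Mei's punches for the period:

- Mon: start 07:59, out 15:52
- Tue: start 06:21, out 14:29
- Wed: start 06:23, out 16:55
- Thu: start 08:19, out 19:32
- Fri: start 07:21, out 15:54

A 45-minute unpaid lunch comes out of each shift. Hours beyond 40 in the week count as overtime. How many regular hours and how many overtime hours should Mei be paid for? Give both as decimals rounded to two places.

Mon: 07:59–15:52 = 7 h 53 min; less 45 min break → 7 h 8 min
Tue: 06:21–14:29 = 8 h 8 min; less 45 min break → 7 h 23 min
Wed: 06:23–16:55 = 10 h 32 min; less 45 min break → 9 h 47 min
Thu: 08:19–19:32 = 11 h 13 min; less 45 min break → 10 h 28 min
Fri: 07:21–15:54 = 8 h 33 min; less 45 min break → 7 h 48 min
Total worked: 42 h 34 min = 42.57 h.
Threshold 40 h → overtime 2 h 34 min, regular 40 h 0 min.

Regular 40.00 hours, overtime 2.57 hours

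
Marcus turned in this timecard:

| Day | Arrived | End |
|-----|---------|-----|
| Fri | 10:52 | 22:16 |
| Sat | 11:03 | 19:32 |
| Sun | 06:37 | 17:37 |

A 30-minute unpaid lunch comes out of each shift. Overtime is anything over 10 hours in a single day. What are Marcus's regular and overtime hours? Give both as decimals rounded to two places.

Regular 27.98 hours, overtime 1.40 hours

Fri: 10:52–22:16 = 11 h 24 min; less 30 min break → 10 h 54 min
Sat: 11:03–19:32 = 8 h 29 min; less 30 min break → 7 h 59 min
Sun: 06:37–17:37 = 11 h 0 min; less 30 min break → 10 h 30 min
Fri reg 10 h 0 min / OT 0 h 54 min; Sat reg 7 h 59 min / OT 0 h 0 min; Sun reg 10 h 0 min / OT 0 h 30 min.
Totals: regular 27 h 59 min, overtime 1 h 24 min.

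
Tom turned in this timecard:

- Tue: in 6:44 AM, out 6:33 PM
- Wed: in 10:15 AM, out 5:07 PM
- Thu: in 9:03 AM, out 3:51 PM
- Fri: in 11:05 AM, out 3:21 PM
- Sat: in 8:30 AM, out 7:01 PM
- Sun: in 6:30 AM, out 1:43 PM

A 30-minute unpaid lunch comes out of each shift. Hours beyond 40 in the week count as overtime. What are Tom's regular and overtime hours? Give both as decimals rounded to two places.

Regular 40.00 hours, overtime 4.48 hours

Tue: 6:44 AM–6:33 PM = 11 h 49 min; less 30 min break → 11 h 19 min
Wed: 10:15 AM–5:07 PM = 6 h 52 min; less 30 min break → 6 h 22 min
Thu: 9:03 AM–3:51 PM = 6 h 48 min; less 30 min break → 6 h 18 min
Fri: 11:05 AM–3:21 PM = 4 h 16 min; less 30 min break → 3 h 46 min
Sat: 8:30 AM–7:01 PM = 10 h 31 min; less 30 min break → 10 h 1 min
Sun: 6:30 AM–1:43 PM = 7 h 13 min; less 30 min break → 6 h 43 min
Total worked: 44 h 29 min = 44.48 h.
Threshold 40 h → overtime 4 h 29 min, regular 40 h 0 min.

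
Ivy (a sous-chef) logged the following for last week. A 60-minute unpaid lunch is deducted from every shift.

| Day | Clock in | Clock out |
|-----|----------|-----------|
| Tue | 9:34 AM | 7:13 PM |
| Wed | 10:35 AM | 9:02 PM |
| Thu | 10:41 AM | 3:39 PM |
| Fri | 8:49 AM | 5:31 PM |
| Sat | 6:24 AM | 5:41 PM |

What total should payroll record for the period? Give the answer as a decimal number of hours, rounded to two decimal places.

40.05 hours

Tue: 9:34 AM–7:13 PM = 9 h 39 min; less 60 min break → 8 h 39 min
Wed: 10:35 AM–9:02 PM = 10 h 27 min; less 60 min break → 9 h 27 min
Thu: 10:41 AM–3:39 PM = 4 h 58 min; less 60 min break → 3 h 58 min
Fri: 8:49 AM–5:31 PM = 8 h 42 min; less 60 min break → 7 h 42 min
Sat: 6:24 AM–5:41 PM = 11 h 17 min; less 60 min break → 10 h 17 min
Total: 8 h 39 min + 9 h 27 min + 3 h 58 min + 7 h 42 min + 10 h 17 min = 40 h 3 min.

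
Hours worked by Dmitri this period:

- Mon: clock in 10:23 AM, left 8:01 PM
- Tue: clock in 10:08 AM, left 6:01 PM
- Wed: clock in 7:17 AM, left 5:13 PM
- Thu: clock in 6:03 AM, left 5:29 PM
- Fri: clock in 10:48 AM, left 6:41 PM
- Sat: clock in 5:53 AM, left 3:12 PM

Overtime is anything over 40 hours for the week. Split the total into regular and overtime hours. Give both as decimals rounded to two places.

Regular 40.00 hours, overtime 16.08 hours

Mon: 10:23 AM–8:01 PM = 9 h 38 min
Tue: 10:08 AM–6:01 PM = 7 h 53 min
Wed: 7:17 AM–5:13 PM = 9 h 56 min
Thu: 6:03 AM–5:29 PM = 11 h 26 min
Fri: 10:48 AM–6:41 PM = 7 h 53 min
Sat: 5:53 AM–3:12 PM = 9 h 19 min
Total worked: 56 h 5 min = 56.08 h.
Threshold 40 h → overtime 16 h 5 min, regular 40 h 0 min.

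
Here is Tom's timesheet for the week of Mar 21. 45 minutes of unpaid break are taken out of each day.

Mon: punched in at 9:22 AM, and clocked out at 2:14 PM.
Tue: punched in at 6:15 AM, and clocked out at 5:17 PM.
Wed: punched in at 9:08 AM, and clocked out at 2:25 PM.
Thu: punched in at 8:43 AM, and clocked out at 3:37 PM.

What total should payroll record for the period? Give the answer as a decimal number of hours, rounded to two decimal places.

Mon: 9:22 AM–2:14 PM = 4 h 52 min; less 45 min break → 4 h 7 min
Tue: 6:15 AM–5:17 PM = 11 h 2 min; less 45 min break → 10 h 17 min
Wed: 9:08 AM–2:25 PM = 5 h 17 min; less 45 min break → 4 h 32 min
Thu: 8:43 AM–3:37 PM = 6 h 54 min; less 45 min break → 6 h 9 min
Total: 4 h 7 min + 10 h 17 min + 4 h 32 min + 6 h 9 min = 25 h 5 min.

25.08 hours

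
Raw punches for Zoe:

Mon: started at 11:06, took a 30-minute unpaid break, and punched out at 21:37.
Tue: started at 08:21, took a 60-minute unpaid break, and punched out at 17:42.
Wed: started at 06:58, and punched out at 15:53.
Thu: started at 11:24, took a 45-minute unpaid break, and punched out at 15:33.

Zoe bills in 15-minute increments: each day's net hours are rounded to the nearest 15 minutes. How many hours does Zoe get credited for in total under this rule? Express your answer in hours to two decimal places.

30.75 hours

Mon: 11:06–21:37 = 10 h 31 min − 30 min = 10 h 1 min → rounds to 10 h 0 min
Tue: 08:21–17:42 = 9 h 21 min − 60 min = 8 h 21 min → rounds to 8 h 15 min
Wed: 06:58–15:53 = 8 h 55 min → rounds to 9 h 0 min
Thu: 11:24–15:33 = 4 h 9 min − 45 min = 3 h 24 min → rounds to 3 h 30 min
Total credited: 30 h 45 min.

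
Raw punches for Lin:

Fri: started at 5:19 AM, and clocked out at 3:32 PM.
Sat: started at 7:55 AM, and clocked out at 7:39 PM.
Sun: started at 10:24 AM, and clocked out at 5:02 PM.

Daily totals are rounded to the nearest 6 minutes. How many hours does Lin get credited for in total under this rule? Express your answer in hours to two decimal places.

28.50 hours

Fri: 5:19 AM–3:32 PM = 10 h 13 min → rounds to 10 h 12 min
Sat: 7:55 AM–7:39 PM = 11 h 44 min → rounds to 11 h 42 min
Sun: 10:24 AM–5:02 PM = 6 h 38 min → rounds to 6 h 36 min
Total credited: 28 h 30 min.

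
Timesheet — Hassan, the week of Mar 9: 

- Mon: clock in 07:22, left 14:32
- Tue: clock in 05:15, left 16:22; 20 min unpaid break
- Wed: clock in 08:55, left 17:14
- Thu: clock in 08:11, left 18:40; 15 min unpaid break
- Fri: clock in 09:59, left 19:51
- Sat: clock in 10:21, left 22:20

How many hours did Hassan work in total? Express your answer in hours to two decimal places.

Mon: 07:22–14:32 = 7 h 10 min
Tue: 05:15–16:22 = 11 h 7 min; less 20 min break → 10 h 47 min
Wed: 08:55–17:14 = 8 h 19 min
Thu: 08:11–18:40 = 10 h 29 min; less 15 min break → 10 h 14 min
Fri: 09:59–19:51 = 9 h 52 min
Sat: 10:21–22:20 = 11 h 59 min
Total: 7 h 10 min + 10 h 47 min + 8 h 19 min + 10 h 14 min + 9 h 52 min + 11 h 59 min = 58 h 21 min.

58.35 hours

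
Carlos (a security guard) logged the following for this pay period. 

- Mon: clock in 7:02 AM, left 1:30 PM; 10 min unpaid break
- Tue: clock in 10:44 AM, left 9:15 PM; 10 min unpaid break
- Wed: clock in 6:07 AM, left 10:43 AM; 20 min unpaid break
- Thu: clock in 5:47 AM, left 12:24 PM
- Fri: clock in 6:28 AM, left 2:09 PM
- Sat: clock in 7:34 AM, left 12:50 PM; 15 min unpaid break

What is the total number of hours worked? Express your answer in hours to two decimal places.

40.23 hours

Mon: 7:02 AM–1:30 PM = 6 h 28 min; less 10 min break → 6 h 18 min
Tue: 10:44 AM–9:15 PM = 10 h 31 min; less 10 min break → 10 h 21 min
Wed: 6:07 AM–10:43 AM = 4 h 36 min; less 20 min break → 4 h 16 min
Thu: 5:47 AM–12:24 PM = 6 h 37 min
Fri: 6:28 AM–2:09 PM = 7 h 41 min
Sat: 7:34 AM–12:50 PM = 5 h 16 min; less 15 min break → 5 h 1 min
Total: 6 h 18 min + 10 h 21 min + 4 h 16 min + 6 h 37 min + 7 h 41 min + 5 h 1 min = 40 h 14 min.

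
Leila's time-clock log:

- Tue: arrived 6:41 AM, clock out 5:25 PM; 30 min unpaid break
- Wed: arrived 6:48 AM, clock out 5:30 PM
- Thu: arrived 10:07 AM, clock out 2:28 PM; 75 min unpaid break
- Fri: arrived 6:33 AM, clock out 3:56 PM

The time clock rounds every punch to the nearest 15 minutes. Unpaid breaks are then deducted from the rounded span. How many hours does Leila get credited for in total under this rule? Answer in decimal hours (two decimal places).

Tue: in 6:41 AM→6:45 AM, out 5:25 PM→5:30 PM; 10 h 45 min − 30 min = 10 h 15 min
Wed: in 6:48 AM→6:45 AM, out 5:30 PM→5:30 PM; 10 h 45 min
Thu: in 10:07 AM→10:00 AM, out 2:28 PM→2:30 PM; 4 h 30 min − 75 min = 3 h 15 min
Fri: in 6:33 AM→6:30 AM, out 3:56 PM→4:00 PM; 9 h 30 min
Total credited: 33 h 45 min.

33.75 hours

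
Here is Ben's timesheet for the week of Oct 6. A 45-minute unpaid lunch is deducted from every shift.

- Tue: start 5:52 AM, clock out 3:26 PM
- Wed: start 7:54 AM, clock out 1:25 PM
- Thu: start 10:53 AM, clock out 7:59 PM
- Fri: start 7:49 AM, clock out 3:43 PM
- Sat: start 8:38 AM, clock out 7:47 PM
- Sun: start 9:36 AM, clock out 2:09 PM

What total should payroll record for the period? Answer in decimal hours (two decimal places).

43.28 hours

Tue: 5:52 AM–3:26 PM = 9 h 34 min; less 45 min break → 8 h 49 min
Wed: 7:54 AM–1:25 PM = 5 h 31 min; less 45 min break → 4 h 46 min
Thu: 10:53 AM–7:59 PM = 9 h 6 min; less 45 min break → 8 h 21 min
Fri: 7:49 AM–3:43 PM = 7 h 54 min; less 45 min break → 7 h 9 min
Sat: 8:38 AM–7:47 PM = 11 h 9 min; less 45 min break → 10 h 24 min
Sun: 9:36 AM–2:09 PM = 4 h 33 min; less 45 min break → 3 h 48 min
Total: 8 h 49 min + 4 h 46 min + 8 h 21 min + 7 h 9 min + 10 h 24 min + 3 h 48 min = 43 h 17 min.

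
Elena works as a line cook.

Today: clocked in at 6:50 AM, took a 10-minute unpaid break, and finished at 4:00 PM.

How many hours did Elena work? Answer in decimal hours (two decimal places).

Today: 6:50 AM–4:00 PM = 9 h 10 min; less 10 min break → 9 h 0 min

9.00 hours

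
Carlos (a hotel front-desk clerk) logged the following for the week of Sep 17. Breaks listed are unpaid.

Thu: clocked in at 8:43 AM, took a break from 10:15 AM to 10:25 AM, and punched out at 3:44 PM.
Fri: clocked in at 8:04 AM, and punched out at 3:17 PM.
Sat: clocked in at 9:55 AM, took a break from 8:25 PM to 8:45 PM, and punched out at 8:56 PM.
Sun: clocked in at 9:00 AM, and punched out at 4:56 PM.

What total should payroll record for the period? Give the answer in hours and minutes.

32 h 41 min

Thu: 8:43 AM–3:44 PM = 7 h 1 min; less 10 min break → 6 h 51 min
Fri: 8:04 AM–3:17 PM = 7 h 13 min
Sat: 9:55 AM–8:56 PM = 11 h 1 min; less 20 min break → 10 h 41 min
Sun: 9:00 AM–4:56 PM = 7 h 56 min
Total: 6 h 51 min + 7 h 13 min + 10 h 41 min + 7 h 56 min = 32 h 41 min.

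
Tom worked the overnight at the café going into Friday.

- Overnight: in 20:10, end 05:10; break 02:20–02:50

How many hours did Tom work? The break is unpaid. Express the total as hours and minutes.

Overnight: 20:10 → midnight = 3 h 50 min; midnight → 05:10 = 5 h 10 min; span 9 h 0 min; less 30 min break → 8 h 30 min

8 h 30 min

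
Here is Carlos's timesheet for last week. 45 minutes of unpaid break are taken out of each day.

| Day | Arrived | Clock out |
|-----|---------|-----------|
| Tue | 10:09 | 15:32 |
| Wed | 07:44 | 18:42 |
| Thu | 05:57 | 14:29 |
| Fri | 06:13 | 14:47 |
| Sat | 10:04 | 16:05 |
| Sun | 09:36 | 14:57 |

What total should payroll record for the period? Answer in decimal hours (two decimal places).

Tue: 10:09–15:32 = 5 h 23 min; less 45 min break → 4 h 38 min
Wed: 07:44–18:42 = 10 h 58 min; less 45 min break → 10 h 13 min
Thu: 05:57–14:29 = 8 h 32 min; less 45 min break → 7 h 47 min
Fri: 06:13–14:47 = 8 h 34 min; less 45 min break → 7 h 49 min
Sat: 10:04–16:05 = 6 h 1 min; less 45 min break → 5 h 16 min
Sun: 09:36–14:57 = 5 h 21 min; less 45 min break → 4 h 36 min
Total: 4 h 38 min + 10 h 13 min + 7 h 47 min + 7 h 49 min + 5 h 16 min + 4 h 36 min = 40 h 19 min.

40.32 hours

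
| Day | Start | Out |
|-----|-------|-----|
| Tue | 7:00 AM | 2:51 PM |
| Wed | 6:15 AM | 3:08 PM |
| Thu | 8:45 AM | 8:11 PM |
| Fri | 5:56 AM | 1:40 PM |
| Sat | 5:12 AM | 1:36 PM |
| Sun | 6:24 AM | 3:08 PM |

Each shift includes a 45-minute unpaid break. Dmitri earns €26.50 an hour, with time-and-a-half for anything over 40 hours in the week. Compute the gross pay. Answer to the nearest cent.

€1399.20

Tue: 7:00 AM–2:51 PM = 7 h 51 min; less 45 min break → 7 h 6 min
Wed: 6:15 AM–3:08 PM = 8 h 53 min; less 45 min break → 8 h 8 min
Thu: 8:45 AM–8:11 PM = 11 h 26 min; less 45 min break → 10 h 41 min
Fri: 5:56 AM–1:40 PM = 7 h 44 min; less 45 min break → 6 h 59 min
Sat: 5:12 AM–1:36 PM = 8 h 24 min; less 45 min break → 7 h 39 min
Sun: 6:24 AM–3:08 PM = 8 h 44 min; less 45 min break → 7 h 59 min
Total worked: 48 h 32 min = 2912 min.
Regular 40 h 0 min = 2400 min at €26.50/h; overtime 8 h 32 min = 512 min at €39.75/h.
Pay = (2400 × €26.50 + 512 × €39.75) ÷ 60 = €1399.20.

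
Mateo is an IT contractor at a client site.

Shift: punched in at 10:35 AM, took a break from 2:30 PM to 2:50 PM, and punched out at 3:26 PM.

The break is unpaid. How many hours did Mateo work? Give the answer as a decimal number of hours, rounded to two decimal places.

4.52 hours

Shift: 10:35 AM–3:26 PM = 4 h 51 min; less 20 min break → 4 h 31 min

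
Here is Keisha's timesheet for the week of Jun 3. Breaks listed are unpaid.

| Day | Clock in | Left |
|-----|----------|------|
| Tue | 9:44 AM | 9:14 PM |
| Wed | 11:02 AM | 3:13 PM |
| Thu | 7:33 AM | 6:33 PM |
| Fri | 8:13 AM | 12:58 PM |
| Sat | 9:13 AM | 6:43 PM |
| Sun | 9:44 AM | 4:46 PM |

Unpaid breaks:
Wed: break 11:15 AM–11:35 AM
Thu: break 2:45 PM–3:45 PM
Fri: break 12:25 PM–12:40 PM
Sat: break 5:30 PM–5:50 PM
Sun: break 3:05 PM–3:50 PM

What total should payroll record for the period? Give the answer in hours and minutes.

Tue: 9:44 AM–9:14 PM = 11 h 30 min
Wed: 11:02 AM–3:13 PM = 4 h 11 min; less 20 min break → 3 h 51 min
Thu: 7:33 AM–6:33 PM = 11 h 0 min; less 60 min break → 10 h 0 min
Fri: 8:13 AM–12:58 PM = 4 h 45 min; less 15 min break → 4 h 30 min
Sat: 9:13 AM–6:43 PM = 9 h 30 min; less 20 min break → 9 h 10 min
Sun: 9:44 AM–4:46 PM = 7 h 2 min; less 45 min break → 6 h 17 min
Total: 11 h 30 min + 3 h 51 min + 10 h 0 min + 4 h 30 min + 9 h 10 min + 6 h 17 min = 45 h 18 min.

45 h 18 min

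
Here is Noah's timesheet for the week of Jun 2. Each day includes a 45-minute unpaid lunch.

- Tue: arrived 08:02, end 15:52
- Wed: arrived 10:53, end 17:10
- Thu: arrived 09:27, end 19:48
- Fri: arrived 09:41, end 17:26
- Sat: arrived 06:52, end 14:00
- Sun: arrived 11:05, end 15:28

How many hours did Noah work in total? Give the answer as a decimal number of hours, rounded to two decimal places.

Tue: 08:02–15:52 = 7 h 50 min; less 45 min break → 7 h 5 min
Wed: 10:53–17:10 = 6 h 17 min; less 45 min break → 5 h 32 min
Thu: 09:27–19:48 = 10 h 21 min; less 45 min break → 9 h 36 min
Fri: 09:41–17:26 = 7 h 45 min; less 45 min break → 7 h 0 min
Sat: 06:52–14:00 = 7 h 8 min; less 45 min break → 6 h 23 min
Sun: 11:05–15:28 = 4 h 23 min; less 45 min break → 3 h 38 min
Total: 7 h 5 min + 5 h 32 min + 9 h 36 min + 7 h 0 min + 6 h 23 min + 3 h 38 min = 39 h 14 min.

39.23 hours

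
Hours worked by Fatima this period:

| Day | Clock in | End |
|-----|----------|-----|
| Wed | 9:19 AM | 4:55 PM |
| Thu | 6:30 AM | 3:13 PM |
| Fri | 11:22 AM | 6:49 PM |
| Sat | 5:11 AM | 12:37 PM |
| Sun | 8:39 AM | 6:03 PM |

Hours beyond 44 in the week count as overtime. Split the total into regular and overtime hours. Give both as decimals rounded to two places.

Regular 40.60 hours, overtime 0.00 hours

Wed: 9:19 AM–4:55 PM = 7 h 36 min
Thu: 6:30 AM–3:13 PM = 8 h 43 min
Fri: 11:22 AM–6:49 PM = 7 h 27 min
Sat: 5:11 AM–12:37 PM = 7 h 26 min
Sun: 8:39 AM–6:03 PM = 9 h 24 min
Total worked: 40 h 36 min = 40.60 h.
Threshold 44 h → overtime 0 h 0 min, regular 40 h 36 min.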